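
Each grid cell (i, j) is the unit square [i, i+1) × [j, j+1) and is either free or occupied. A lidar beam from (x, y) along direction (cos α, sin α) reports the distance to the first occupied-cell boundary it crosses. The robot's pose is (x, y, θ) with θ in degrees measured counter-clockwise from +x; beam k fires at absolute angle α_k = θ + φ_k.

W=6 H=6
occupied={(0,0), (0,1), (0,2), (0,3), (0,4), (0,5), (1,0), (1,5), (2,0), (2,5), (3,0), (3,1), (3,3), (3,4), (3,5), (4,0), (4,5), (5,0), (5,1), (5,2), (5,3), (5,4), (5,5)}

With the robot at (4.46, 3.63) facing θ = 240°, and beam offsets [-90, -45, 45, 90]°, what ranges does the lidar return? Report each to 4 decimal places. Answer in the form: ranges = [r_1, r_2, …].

beam 1: φ=-90°, α=150°
  dir = (cos 150°, sin 150°) = (-0.8660, 0.5000); from cell (4,3)
  next x-line at t=0.5312, next y-line at t=0.7400; Δt_x=1.1547, Δt_y=2.0000
    x: enter (3,3) at t=0.5312 ← occupied
  → r_1 = 0.5312
beam 2: φ=-45°, α=195°
  dir = (cos 195°, sin 195°) = (-0.9659, -0.2588); from cell (4,3)
  next x-line at t=0.4762, next y-line at t=2.4341; Δt_x=1.0353, Δt_y=3.8637
    x: enter (3,3) at t=0.4762 ← occupied
  → r_2 = 0.4762
beam 3: φ=45°, α=285°
  dir = (cos 285°, sin 285°) = (0.2588, -0.9659); from cell (4,3)
  next x-line at t=2.0864, next y-line at t=0.6522; Δt_x=3.8637, Δt_y=1.0353
    y: enter (4,2) at t=0.6522
    y: enter (4,1) at t=1.6875
    x: enter (5,1) at t=2.0864 ← occupied
  → r_3 = 2.0864
beam 4: φ=90°, α=330°
  dir = (cos 330°, sin 330°) = (0.8660, -0.5000); from cell (4,3)
  next x-line at t=0.6235, next y-line at t=1.2600; Δt_x=1.1547, Δt_y=2.0000
    x: enter (5,3) at t=0.6235 ← occupied
  → r_4 = 0.6235

ranges = [0.5312, 0.4762, 2.0864, 0.6235]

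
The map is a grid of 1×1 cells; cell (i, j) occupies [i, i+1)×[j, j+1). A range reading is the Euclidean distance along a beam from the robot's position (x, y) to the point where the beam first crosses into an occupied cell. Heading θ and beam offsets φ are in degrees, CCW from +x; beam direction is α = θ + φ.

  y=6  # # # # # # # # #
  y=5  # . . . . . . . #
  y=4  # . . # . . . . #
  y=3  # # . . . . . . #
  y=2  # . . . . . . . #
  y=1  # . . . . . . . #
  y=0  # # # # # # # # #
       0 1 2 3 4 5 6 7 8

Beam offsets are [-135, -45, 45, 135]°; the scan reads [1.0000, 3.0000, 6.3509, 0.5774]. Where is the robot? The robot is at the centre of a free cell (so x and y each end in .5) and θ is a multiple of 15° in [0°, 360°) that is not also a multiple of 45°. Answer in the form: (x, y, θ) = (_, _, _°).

The pose lattice has 33·16 = 528 candidates. Test each by forward raycasting.
  (7.5, 4.5, 330°): beam 1 = 5.6940 ≠ 1.0000 ✗
  (7.5, 5.5, 15°): beam 1 = 5.1962 ≠ 1.0000 ✗
  (2.5, 2.5, 15°): beam 1 = 1.7321 ≠ 1.0000 ✗
  (1.5, 4.5, 60°): beam 1 = 0.5176 ≠ 1.0000 ✗
  …
  (6.5, 1.5, 105°): r_1=1.0000, r_2=3.0000, r_3=6.3509, r_4=0.5774 — all match ✓
Unique over the lattice → pose = (6.5, 1.5, 105°).

(x, y, θ) = (6.5, 1.5, 105°)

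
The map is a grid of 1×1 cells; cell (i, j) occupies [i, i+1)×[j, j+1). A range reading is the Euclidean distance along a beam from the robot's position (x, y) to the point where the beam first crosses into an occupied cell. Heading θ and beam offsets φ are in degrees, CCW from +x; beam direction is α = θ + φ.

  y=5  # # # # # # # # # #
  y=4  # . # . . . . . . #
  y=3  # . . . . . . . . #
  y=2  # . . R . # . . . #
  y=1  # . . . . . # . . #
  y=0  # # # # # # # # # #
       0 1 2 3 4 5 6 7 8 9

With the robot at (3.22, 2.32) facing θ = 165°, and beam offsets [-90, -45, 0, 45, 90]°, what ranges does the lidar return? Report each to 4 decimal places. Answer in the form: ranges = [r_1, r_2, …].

beam 1: φ=-90°, α=75°
  d=(0.2588,0.9659)  start (3,2)  tX=3.0137 tY=0.7040  stride 1/|dx|=3.8637 1/|dy|=1.0353
    cross y-line → (3,3), t=0.7040
    cross y-line → (3,4), t=1.7393
    cross y-line → (3,5), t=2.7745 (wall)
  → r_1 = 2.7745
beam 2: φ=-45°, α=120°
  d=(-0.5000,0.8660)  start (3,2)  tX=0.4400 tY=0.7852  stride 1/|dx|=2.0000 1/|dy|=1.1547
    cross x-line → (2,2), t=0.4400
    cross y-line → (2,3), t=0.7852
    cross y-line → (2,4), t=1.9399 (wall)
  → r_2 = 1.9399
beam 3: φ=0°, α=165°
  d=(-0.9659,0.2588)  start (3,2)  tX=0.2278 tY=2.6273  stride 1/|dx|=1.0353 1/|dy|=3.8637
    cross x-line → (2,2), t=0.2278
    cross x-line → (1,2), t=1.2630
    cross x-line → (0,2), t=2.2983 (wall)
  → r_3 = 2.2983
beam 4: φ=45°, α=210°
  d=(-0.8660,-0.5000)  start (3,2)  tX=0.2540 tY=0.6400  stride 1/|dx|=1.1547 1/|dy|=2.0000
    cross x-line → (2,2), t=0.2540
    cross y-line → (2,1), t=0.6400
    cross x-line → (1,1), t=1.4087
    cross x-line → (0,1), t=2.5634 (wall)
  → r_4 = 2.5634
beam 5: φ=90°, α=255°
  d=(-0.2588,-0.9659)  start (3,2)  tX=0.8500 tY=0.3313  stride 1/|dx|=3.8637 1/|dy|=1.0353
    cross y-line → (3,1), t=0.3313
    cross x-line → (2,1), t=0.8500
    cross y-line → (2,0), t=1.3666 (wall)
  → r_5 = 1.3666

ranges = [2.7745, 1.9399, 2.2983, 2.5634, 1.3666]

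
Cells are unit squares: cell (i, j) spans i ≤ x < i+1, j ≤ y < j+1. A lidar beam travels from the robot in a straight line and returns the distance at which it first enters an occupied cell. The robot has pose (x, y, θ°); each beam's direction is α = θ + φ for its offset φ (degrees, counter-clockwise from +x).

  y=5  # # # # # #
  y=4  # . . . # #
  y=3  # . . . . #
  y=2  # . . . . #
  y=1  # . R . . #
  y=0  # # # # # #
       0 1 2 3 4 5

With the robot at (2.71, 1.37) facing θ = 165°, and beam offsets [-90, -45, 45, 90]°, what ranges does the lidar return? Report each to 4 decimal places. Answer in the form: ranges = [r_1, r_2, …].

ranges = [3.7581, 3.4200, 0.7400, 0.3831]

beam 1: φ=-90°, α=75°
  dir = (cos 75°, sin 75°) = (0.2588, 0.9659); from cell (2,1)
  next x-line at t=1.1205, next y-line at t=0.6522; Δt_x=3.8637, Δt_y=1.0353
    y: enter (2,2) at t=0.6522
    x: enter (3,2) at t=1.1205
    y: enter (3,3) at t=1.6875
    y: enter (3,4) at t=2.7228
    y: enter (3,5) at t=3.7581 ← occupied
  → r_1 = 3.7581
beam 2: φ=-45°, α=120°
  dir = (cos 120°, sin 120°) = (-0.5000, 0.8660); from cell (2,1)
  next x-line at t=1.4200, next y-line at t=0.7275; Δt_x=2.0000, Δt_y=1.1547
    y: enter (2,2) at t=0.7275
    x: enter (1,2) at t=1.4200
    y: enter (1,3) at t=1.8822
    y: enter (1,4) at t=3.0369
    x: enter (0,4) at t=3.4200 ← occupied
  → r_2 = 3.4200
beam 3: φ=45°, α=210°
  dir = (cos 210°, sin 210°) = (-0.8660, -0.5000); from cell (2,1)
  next x-line at t=0.8198, next y-line at t=0.7400; Δt_x=1.1547, Δt_y=2.0000
    y: enter (2,0) at t=0.7400 ← occupied
  → r_3 = 0.7400
beam 4: φ=90°, α=255°
  dir = (cos 255°, sin 255°) = (-0.2588, -0.9659); from cell (2,1)
  next x-line at t=2.7432, next y-line at t=0.3831; Δt_x=3.8637, Δt_y=1.0353
    y: enter (2,0) at t=0.3831 ← occupied
  → r_4 = 0.3831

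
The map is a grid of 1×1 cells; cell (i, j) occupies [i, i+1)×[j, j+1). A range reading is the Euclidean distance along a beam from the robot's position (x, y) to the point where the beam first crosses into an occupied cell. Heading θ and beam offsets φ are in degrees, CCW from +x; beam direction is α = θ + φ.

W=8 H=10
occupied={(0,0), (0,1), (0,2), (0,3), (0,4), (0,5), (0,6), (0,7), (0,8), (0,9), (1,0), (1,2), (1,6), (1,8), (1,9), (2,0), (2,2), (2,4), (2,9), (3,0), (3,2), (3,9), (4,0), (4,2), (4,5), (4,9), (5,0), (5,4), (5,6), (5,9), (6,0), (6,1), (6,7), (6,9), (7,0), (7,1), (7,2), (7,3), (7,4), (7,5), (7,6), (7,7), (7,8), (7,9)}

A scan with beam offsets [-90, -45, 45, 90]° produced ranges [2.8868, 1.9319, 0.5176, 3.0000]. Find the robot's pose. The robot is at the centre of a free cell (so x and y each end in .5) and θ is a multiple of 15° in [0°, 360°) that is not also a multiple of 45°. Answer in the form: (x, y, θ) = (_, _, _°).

The pose lattice has 36·16 = 576 candidates. Test each by forward raycasting.
  (5.5, 3.5, 285°): beam 1 = 1.9319 ≠ 2.8868 ✗
  (5.5, 7.5, 285°): beam 1 = 3.6235 ≠ 2.8868 ✗
  (6.5, 6.5, 345°): beam 1 = 1.9319 ≠ 2.8868 ✗
  (4.5, 4.5, 345°): beam 1 = 1.5529 ≠ 2.8868 ✗
  …
  (2.5, 6.5, 150°): r_1=2.8868, r_2=1.9319, r_3=0.5176, r_4=3.0000 — all match ✓
Only this pose fits every beam.

(x, y, θ) = (2.5, 6.5, 150°)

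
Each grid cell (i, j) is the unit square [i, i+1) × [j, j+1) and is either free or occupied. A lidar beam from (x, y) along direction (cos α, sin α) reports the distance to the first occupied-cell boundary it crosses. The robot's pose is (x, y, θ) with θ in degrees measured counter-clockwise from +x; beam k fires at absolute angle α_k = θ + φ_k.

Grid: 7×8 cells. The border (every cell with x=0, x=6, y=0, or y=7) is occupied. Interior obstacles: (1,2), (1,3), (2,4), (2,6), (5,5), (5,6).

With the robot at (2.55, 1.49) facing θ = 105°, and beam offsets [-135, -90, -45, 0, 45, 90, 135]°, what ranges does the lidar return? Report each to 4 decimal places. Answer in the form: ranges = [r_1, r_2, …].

beam 1: φ=-135°, α=330°
  d=(0.8660,-0.5000)  start (2,1)  tX=0.5196 tY=0.9800  stride 1/|dx|=1.1547 1/|dy|=2.0000
    cross x-line → (3,1), t=0.5196
    cross y-line → (3,0), t=0.9800 (wall)
  → r_1 = 0.9800
beam 2: φ=-90°, α=15°
  d=(0.9659,0.2588)  start (2,1)  tX=0.4659 tY=1.9705  stride 1/|dx|=1.0353 1/|dy|=3.8637
    cross x-line → (3,1), t=0.4659
    cross x-line → (4,1), t=1.5012
    cross y-line → (4,2), t=1.9705
    cross x-line → (5,2), t=2.5364
    cross x-line → (6,2), t=3.5717 (wall)
  → r_2 = 3.5717
beam 3: φ=-45°, α=60°
  d=(0.5000,0.8660)  start (2,1)  tX=0.9000 tY=0.5889  stride 1/|dx|=2.0000 1/|dy|=1.1547
    cross y-line → (2,2), t=0.5889
    cross x-line → (3,2), t=0.9000
    cross y-line → (3,3), t=1.7436
    cross y-line → (3,4), t=2.8983
    cross x-line → (4,4), t=2.9000
    cross y-line → (4,5), t=4.0530
    cross x-line → (5,5), t=4.9000 (wall)
  → r_3 = 4.9000
beam 4: φ=0°, α=105°
  d=(-0.2588,0.9659)  start (2,1)  tX=2.1250 tY=0.5280  stride 1/|dx|=3.8637 1/|dy|=1.0353
    cross y-line → (2,2), t=0.5280
    cross y-line → (2,3), t=1.5633
    cross x-line → (1,3), t=2.1250 (wall)
  → r_4 = 2.1250
beam 5: φ=45°, α=150°
  d=(-0.8660,0.5000)  start (2,1)  tX=0.6351 tY=1.0200  stride 1/|dx|=1.1547 1/|dy|=2.0000
    cross x-line → (1,1), t=0.6351
    cross y-line → (1,2), t=1.0200 (wall)
  → r_5 = 1.0200
beam 6: φ=90°, α=195°
  d=(-0.9659,-0.2588)  start (2,1)  tX=0.5694 tY=1.8932  stride 1/|dx|=1.0353 1/|dy|=3.8637
    cross x-line → (1,1), t=0.5694
    cross x-line → (0,1), t=1.6047 (wall)
  → r_6 = 1.6047
beam 7: φ=135°, α=240°
  d=(-0.5000,-0.8660)  start (2,1)  tX=1.1000 tY=0.5658  stride 1/|dx|=2.0000 1/|dy|=1.1547
    cross y-line → (2,0), t=0.5658 (wall)
  → r_7 = 0.5658

ranges = [0.9800, 3.5717, 4.9000, 2.1250, 1.0200, 1.6047, 0.5658]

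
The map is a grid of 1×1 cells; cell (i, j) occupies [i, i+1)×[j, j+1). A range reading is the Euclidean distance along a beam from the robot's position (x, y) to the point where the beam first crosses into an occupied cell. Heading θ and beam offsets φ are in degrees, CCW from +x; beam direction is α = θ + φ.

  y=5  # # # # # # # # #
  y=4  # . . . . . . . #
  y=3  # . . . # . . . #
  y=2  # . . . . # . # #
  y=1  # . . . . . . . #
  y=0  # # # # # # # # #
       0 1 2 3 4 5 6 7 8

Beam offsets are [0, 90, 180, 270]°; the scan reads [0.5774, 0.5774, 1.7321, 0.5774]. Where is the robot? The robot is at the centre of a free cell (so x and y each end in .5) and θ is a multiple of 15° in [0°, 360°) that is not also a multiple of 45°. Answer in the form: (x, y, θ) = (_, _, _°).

The pose lattice has 25·16 = 400 candidates. Test each by forward raycasting.
  (2.5, 1.5, 300°): beam 2 = 2.8868 ≠ 0.5774 ✗
  (7.5, 4.5, 195°): beam 1 = 2.5882 ≠ 0.5774 ✗
  (7.5, 1.5, 120°): beam 2 = 1.0000 ≠ 0.5774 ✗
  (6.5, 3.5, 345°): beam 1 = 1.5529 ≠ 0.5774 ✗
  …
  (7.5, 1.5, 330°): r_1=0.5774, r_2=0.5774, r_3=1.7321, r_4=0.5774 — all match ✓
No second candidate reproduces the full scan.

(x, y, θ) = (7.5, 1.5, 330°)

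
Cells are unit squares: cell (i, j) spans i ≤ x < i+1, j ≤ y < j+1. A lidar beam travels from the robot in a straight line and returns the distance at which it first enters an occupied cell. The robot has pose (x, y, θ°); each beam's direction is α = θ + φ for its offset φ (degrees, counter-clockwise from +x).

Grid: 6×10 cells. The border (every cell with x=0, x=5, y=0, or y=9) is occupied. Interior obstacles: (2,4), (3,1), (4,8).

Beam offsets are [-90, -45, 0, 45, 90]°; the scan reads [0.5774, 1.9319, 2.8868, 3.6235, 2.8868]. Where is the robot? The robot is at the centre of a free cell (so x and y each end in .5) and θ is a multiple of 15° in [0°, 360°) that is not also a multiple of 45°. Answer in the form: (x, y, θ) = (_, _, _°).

(x, y, θ) = (1.5, 7.5, 300°)

Enumerate (i+0.5, j+0.5, θ) over the 29 free cells and 16 admissible headings. For each, cast all 5 beams and compare to the given ranges.
  (3.5, 3.5, 105°): beam 1 = 1.5529 ≠ 0.5774 ✗
  (4.5, 1.5, 195°): beam 1 = 7.7646 ≠ 0.5774 ✗
  (4.5, 5.5, 300°): beam 1 = 1.7321 ≠ 0.5774 ✗
  (4.5, 5.5, 285°): beam 1 = 1.9319 ≠ 0.5774 ✗
  (2.5, 3.5, 150°): beam 2 = 0.5176 ≠ 1.9319 ✗
  …
  (1.5, 7.5, 300°): r_1=0.5774, r_2=1.9319, r_3=2.8868, r_4=3.6235, r_5=2.8868 — all match ✓
Only this pose fits every beam.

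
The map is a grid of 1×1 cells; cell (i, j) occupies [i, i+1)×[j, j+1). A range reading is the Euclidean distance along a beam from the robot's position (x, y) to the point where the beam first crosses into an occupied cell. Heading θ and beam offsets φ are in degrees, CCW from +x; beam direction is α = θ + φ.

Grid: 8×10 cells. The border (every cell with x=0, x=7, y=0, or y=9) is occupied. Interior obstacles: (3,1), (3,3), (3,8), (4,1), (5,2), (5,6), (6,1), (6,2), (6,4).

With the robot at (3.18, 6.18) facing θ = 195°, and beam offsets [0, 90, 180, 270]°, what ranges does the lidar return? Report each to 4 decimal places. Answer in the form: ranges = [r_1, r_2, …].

beam 1: φ=0°, α=195°
  dir = (cos 195°, sin 195°) = (-0.9659, -0.2588); from cell (3,6)
  next x-line at t=0.1863, next y-line at t=0.6955; Δt_x=1.0353, Δt_y=3.8637
    x: enter (2,6) at t=0.1863
    y: enter (2,5) at t=0.6955
    x: enter (1,5) at t=1.2216
    x: enter (0,5) at t=2.2569 ← occupied
  → r_1 = 2.2569
beam 2: φ=90°, α=285°
  dir = (cos 285°, sin 285°) = (0.2588, -0.9659); from cell (3,6)
  next x-line at t=3.1682, next y-line at t=0.1863; Δt_x=3.8637, Δt_y=1.0353
    y: enter (3,5) at t=0.1863
    y: enter (3,4) at t=1.2216
    y: enter (3,3) at t=2.2569 ← occupied
  → r_2 = 2.2569
beam 3: φ=180°, α=15°
  dir = (cos 15°, sin 15°) = (0.9659, 0.2588); from cell (3,6)
  next x-line at t=0.8489, next y-line at t=3.1682; Δt_x=1.0353, Δt_y=3.8637
    x: enter (4,6) at t=0.8489
    x: enter (5,6) at t=1.8842 ← occupied
  → r_3 = 1.8842
beam 4: φ=270°, α=105°
  dir = (cos 105°, sin 105°) = (-0.2588, 0.9659); from cell (3,6)
  next x-line at t=0.6955, next y-line at t=0.8489; Δt_x=3.8637, Δt_y=1.0353
    x: enter (2,6) at t=0.6955
    y: enter (2,7) at t=0.8489
    y: enter (2,8) at t=1.8842
    y: enter (2,9) at t=2.9195 ← occupied
  → r_4 = 2.9195

ranges = [2.2569, 2.2569, 1.8842, 2.9195]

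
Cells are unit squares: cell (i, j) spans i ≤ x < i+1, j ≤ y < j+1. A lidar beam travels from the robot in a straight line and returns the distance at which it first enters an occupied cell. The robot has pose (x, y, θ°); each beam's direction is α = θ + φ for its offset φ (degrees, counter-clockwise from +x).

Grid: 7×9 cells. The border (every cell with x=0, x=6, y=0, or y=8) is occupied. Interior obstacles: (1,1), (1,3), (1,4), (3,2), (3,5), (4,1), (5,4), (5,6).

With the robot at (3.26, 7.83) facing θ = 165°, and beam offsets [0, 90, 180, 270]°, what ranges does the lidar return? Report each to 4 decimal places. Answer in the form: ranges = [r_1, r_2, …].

beam 1: φ=0°, α=165°
  cosα=-0.9659 sinα=0.2588 | (3,7) | tMaxX 0.2692 tMaxY 0.6568 | tΔX 1.0353 tΔY 3.8637
    t=0.2692 [x] (2,7)
    t=0.6568 [y] (2,8) — stop
  → r_1 = 0.6568
beam 2: φ=90°, α=255°
  cosα=-0.2588 sinα=-0.9659 | (3,7) | tMaxX 1.0046 tMaxY 0.8593 | tΔX 3.8637 tΔY 1.0353
    t=0.8593 [y] (3,6)
    t=1.0046 [x] (2,6)
    t=1.8946 [y] (2,5)
    t=2.9298 [y] (2,4)
    t=3.9651 [y] (2,3)
    t=4.8683 [x] (1,3) — stop
  → r_2 = 4.8683
beam 3: φ=180°, α=345°
  cosα=0.9659 sinα=-0.2588 | (3,7) | tMaxX 0.7661 tMaxY 3.2069 | tΔX 1.0353 tΔY 3.8637
    t=0.7661 [x] (4,7)
    t=1.8014 [x] (5,7)
    t=2.8367 [x] (6,7) — stop
  → r_3 = 2.8367
beam 4: φ=270°, α=75°
  cosα=0.2588 sinα=0.9659 | (3,7) | tMaxX 2.8591 tMaxY 0.1760 | tΔX 3.8637 tΔY 1.0353
    t=0.1760 [y] (3,8) — stop
  → r_4 = 0.1760

ranges = [0.6568, 4.8683, 2.8367, 0.1760]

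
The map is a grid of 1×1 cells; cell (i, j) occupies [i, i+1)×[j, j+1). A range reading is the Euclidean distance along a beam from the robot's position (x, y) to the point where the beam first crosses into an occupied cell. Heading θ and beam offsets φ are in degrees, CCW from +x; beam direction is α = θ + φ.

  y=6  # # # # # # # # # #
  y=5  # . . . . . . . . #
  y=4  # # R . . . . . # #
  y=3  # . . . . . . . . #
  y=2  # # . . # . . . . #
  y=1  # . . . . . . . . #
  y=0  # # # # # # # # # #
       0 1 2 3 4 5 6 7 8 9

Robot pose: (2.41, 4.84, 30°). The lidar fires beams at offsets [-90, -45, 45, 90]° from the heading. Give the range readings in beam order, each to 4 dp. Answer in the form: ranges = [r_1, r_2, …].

beam 1: φ=-90°, α=300°
  dir = (cos 300°, sin 300°) = (0.5000, -0.8660); from cell (2,4)
  next x-line at t=1.1800, next y-line at t=0.9699; Δt_x=2.0000, Δt_y=1.1547
    y: enter (2,3) at t=0.9699
    x: enter (3,3) at t=1.1800
    y: enter (3,2) at t=2.1246
    x: enter (4,2) at t=3.1800 ← occupied
  → r_1 = 3.1800
beam 2: φ=-45°, α=345°
  dir = (cos 345°, sin 345°) = (0.9659, -0.2588); from cell (2,4)
  next x-line at t=0.6108, next y-line at t=3.2455; Δt_x=1.0353, Δt_y=3.8637
    x: enter (3,4) at t=0.6108
    x: enter (4,4) at t=1.6461
    x: enter (5,4) at t=2.6814
    y: enter (5,3) at t=3.2455
    x: enter (6,3) at t=3.7166
    x: enter (7,3) at t=4.7519
    x: enter (8,3) at t=5.7872
    x: enter (9,3) at t=6.8225 ← occupied
  → r_2 = 6.8225
beam 3: φ=45°, α=75°
  dir = (cos 75°, sin 75°) = (0.2588, 0.9659); from cell (2,4)
  next x-line at t=2.2796, next y-line at t=0.1656; Δt_x=3.8637, Δt_y=1.0353
    y: enter (2,5) at t=0.1656
    y: enter (2,6) at t=1.2009 ← occupied
  → r_3 = 1.2009
beam 4: φ=90°, α=120°
  dir = (cos 120°, sin 120°) = (-0.5000, 0.8660); from cell (2,4)
  next x-line at t=0.8200, next y-line at t=0.1848; Δt_x=2.0000, Δt_y=1.1547
    y: enter (2,5) at t=0.1848
    x: enter (1,5) at t=0.8200
    y: enter (1,6) at t=1.3395 ← occupied
  → r_4 = 1.3395

ranges = [3.1800, 6.8225, 1.2009, 1.3395]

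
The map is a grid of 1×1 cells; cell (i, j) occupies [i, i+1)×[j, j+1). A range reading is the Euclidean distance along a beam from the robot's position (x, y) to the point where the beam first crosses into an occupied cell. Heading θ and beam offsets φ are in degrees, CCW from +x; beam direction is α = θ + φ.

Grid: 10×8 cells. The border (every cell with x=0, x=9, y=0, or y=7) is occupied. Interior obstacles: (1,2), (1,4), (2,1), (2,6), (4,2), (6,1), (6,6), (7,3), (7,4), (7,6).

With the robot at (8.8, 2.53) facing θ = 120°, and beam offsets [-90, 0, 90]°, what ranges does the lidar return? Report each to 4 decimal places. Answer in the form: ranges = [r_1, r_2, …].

ranges = [0.2309, 1.6000, 2.0785]

beam 1: φ=-90°, α=30°
  d=(0.8660,0.5000)  start (8,2)  tX=0.2309 tY=0.9400  stride 1/|dx|=1.1547 1/|dy|=2.0000
    cross x-line → (9,2), t=0.2309 (wall)
  → r_1 = 0.2309
beam 2: φ=0°, α=120°
  d=(-0.5000,0.8660)  start (8,2)  tX=1.6000 tY=0.5427  stride 1/|dx|=2.0000 1/|dy|=1.1547
    cross y-line → (8,3), t=0.5427
    cross x-line → (7,3), t=1.6000 (wall)
  → r_2 = 1.6000
beam 3: φ=90°, α=210°
  d=(-0.8660,-0.5000)  start (8,2)  tX=0.9238 tY=1.0600  stride 1/|dx|=1.1547 1/|dy|=2.0000
    cross x-line → (7,2), t=0.9238
    cross y-line → (7,1), t=1.0600
    cross x-line → (6,1), t=2.0785 (wall)
  → r_3 = 2.0785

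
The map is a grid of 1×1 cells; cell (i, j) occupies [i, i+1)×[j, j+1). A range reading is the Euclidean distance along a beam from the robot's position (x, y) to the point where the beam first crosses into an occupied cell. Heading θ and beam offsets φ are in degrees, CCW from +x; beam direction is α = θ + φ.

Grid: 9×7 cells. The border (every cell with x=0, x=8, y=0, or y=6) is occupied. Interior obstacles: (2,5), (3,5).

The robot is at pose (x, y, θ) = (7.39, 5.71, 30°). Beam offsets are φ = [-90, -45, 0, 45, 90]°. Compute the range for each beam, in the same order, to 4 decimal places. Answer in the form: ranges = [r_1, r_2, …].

beam 1: φ=-90°, α=300°
  dir = (cos 300°, sin 300°) = (0.5000, -0.8660); from cell (7,5)
  next x-line at t=1.2200, next y-line at t=0.8198; Δt_x=2.0000, Δt_y=1.1547
    y: enter (7,4) at t=0.8198
    x: enter (8,4) at t=1.2200 ← occupied
  → r_1 = 1.2200
beam 2: φ=-45°, α=345°
  dir = (cos 345°, sin 345°) = (0.9659, -0.2588); from cell (7,5)
  next x-line at t=0.6315, next y-line at t=2.7432; Δt_x=1.0353, Δt_y=3.8637
    x: enter (8,5) at t=0.6315 ← occupied
  → r_2 = 0.6315
beam 3: φ=0°, α=30°
  dir = (cos 30°, sin 30°) = (0.8660, 0.5000); from cell (7,5)
  next x-line at t=0.7044, next y-line at t=0.5800; Δt_x=1.1547, Δt_y=2.0000
    y: enter (7,6) at t=0.5800 ← occupied
  → r_3 = 0.5800
beam 4: φ=45°, α=75°
  dir = (cos 75°, sin 75°) = (0.2588, 0.9659); from cell (7,5)
  next x-line at t=2.3569, next y-line at t=0.3002; Δt_x=3.8637, Δt_y=1.0353
    y: enter (7,6) at t=0.3002 ← occupied
  → r_4 = 0.3002
beam 5: φ=90°, α=120°
  dir = (cos 120°, sin 120°) = (-0.5000, 0.8660); from cell (7,5)
  next x-line at t=0.7800, next y-line at t=0.3349; Δt_x=2.0000, Δt_y=1.1547
    y: enter (7,6) at t=0.3349 ← occupied
  → r_5 = 0.3349

ranges = [1.2200, 0.6315, 0.5800, 0.3002, 0.3349]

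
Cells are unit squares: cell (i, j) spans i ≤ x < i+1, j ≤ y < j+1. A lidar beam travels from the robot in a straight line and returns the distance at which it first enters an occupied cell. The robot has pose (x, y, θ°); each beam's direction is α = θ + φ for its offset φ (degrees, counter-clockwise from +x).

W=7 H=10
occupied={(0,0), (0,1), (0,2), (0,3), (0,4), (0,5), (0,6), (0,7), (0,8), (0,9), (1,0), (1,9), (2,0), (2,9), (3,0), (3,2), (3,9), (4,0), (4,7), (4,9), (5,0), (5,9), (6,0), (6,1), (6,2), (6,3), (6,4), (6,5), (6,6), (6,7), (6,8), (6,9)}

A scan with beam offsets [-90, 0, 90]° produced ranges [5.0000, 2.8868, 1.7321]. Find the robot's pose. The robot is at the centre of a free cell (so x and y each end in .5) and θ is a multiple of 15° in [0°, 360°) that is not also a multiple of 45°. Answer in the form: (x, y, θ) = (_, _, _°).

Candidates: 38 free-cell centres × 16 headings = 608 poses. Raycast each; keep the one whose scan matches to 4 dp.
  (5.5, 3.5, 330°): beam 1 = 2.8868 ≠ 5.0000 ✗
  (3.5, 4.5, 120°): beam 1 = 2.8868 ≠ 5.0000 ✗
  (4.5, 6.5, 300°): beam 1 = 4.0415 ≠ 5.0000 ✗
  …
  (3.5, 5.5, 330°): r_1=5.0000, r_2=2.8868, r_3=1.7321 — all match ✓
Only this pose fits every beam.

(x, y, θ) = (3.5, 5.5, 330°)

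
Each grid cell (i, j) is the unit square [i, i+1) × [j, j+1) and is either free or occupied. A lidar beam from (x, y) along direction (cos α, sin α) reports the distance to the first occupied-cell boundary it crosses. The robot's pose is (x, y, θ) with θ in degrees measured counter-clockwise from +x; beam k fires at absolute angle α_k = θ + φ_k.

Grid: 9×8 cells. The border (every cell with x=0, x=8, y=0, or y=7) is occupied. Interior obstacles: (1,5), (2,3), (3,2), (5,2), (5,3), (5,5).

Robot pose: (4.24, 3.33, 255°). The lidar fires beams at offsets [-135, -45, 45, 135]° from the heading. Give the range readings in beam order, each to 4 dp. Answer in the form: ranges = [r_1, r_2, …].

beam 1: φ=-135°, α=120°
  d=(-0.5000,0.8660)  start (4,3)  tX=0.4800 tY=0.7736  stride 1/|dx|=2.0000 1/|dy|=1.1547
    cross x-line → (3,3), t=0.4800
    cross y-line → (3,4), t=0.7736
    cross y-line → (3,5), t=1.9283
    cross x-line → (2,5), t=2.4800
    cross y-line → (2,6), t=3.0831
    cross y-line → (2,7), t=4.2378 (wall)
  → r_1 = 4.2378
beam 2: φ=-45°, α=210°
  d=(-0.8660,-0.5000)  start (4,3)  tX=0.2771 tY=0.6600  stride 1/|dx|=1.1547 1/|dy|=2.0000
    cross x-line → (3,3), t=0.2771
    cross y-line → (3,2), t=0.6600 (wall)
  → r_2 = 0.6600
beam 3: φ=45°, α=300°
  d=(0.5000,-0.8660)  start (4,3)  tX=1.5200 tY=0.3811  stride 1/|dx|=2.0000 1/|dy|=1.1547
    cross y-line → (4,2), t=0.3811
    cross x-line → (5,2), t=1.5200 (wall)
  → r_3 = 1.5200
beam 4: φ=135°, α=30°
  d=(0.8660,0.5000)  start (4,3)  tX=0.8776 tY=1.3400  stride 1/|dx|=1.1547 1/|dy|=2.0000
    cross x-line → (5,3), t=0.8776 (wall)
  → r_4 = 0.8776

ranges = [4.2378, 0.6600, 1.5200, 0.8776]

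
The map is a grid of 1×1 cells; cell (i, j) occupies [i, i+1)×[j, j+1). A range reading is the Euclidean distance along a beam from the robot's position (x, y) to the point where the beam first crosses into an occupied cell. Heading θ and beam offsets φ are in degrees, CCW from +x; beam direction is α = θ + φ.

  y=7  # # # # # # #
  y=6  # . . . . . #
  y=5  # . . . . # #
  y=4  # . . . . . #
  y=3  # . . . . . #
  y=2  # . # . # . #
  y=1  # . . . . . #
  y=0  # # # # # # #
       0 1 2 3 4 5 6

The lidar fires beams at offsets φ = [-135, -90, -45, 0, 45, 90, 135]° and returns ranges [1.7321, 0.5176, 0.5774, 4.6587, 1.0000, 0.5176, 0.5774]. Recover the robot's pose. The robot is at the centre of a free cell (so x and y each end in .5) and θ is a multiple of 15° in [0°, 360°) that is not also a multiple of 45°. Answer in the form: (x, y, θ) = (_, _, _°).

Candidates: 27 free-cell centres × 16 headings = 432 poses. Raycast each; keep the one whose scan matches to 4 dp.
  (4.5, 5.5, 15°): beam 1 = 3.0000 ≠ 1.7321 ✗
  (4.5, 4.5, 210°): beam 1 = 2.5882 ≠ 1.7321 ✗
  (3.5, 5.5, 345°): beam 1 = 2.8868 ≠ 1.7321 ✗
  …
  (1.5, 2.5, 75°): r_1=1.7321, r_2=0.5176, r_3=0.5774, r_4=4.6587, r_5=1.0000, r_6=0.5176, r_7=0.5774 — all match ✓
Unique over the lattice → pose = (1.5, 2.5, 75°).

(x, y, θ) = (1.5, 2.5, 75°)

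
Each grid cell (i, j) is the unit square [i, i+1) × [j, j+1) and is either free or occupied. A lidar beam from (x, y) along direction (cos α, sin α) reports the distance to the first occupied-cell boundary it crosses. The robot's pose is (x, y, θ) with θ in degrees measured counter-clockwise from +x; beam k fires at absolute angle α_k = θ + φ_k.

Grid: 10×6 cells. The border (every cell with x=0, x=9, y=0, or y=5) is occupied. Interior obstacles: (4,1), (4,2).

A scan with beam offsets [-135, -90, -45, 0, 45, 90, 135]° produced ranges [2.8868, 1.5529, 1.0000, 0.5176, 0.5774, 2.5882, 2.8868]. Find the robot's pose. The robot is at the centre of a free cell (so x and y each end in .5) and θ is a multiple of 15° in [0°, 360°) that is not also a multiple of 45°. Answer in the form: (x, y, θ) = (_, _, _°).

The pose lattice has 30·16 = 480 candidates. Test each by forward raycasting.
  (4.5, 4.5, 285°): beam 1 = 1.0000 ≠ 2.8868 ✗
  (7.5, 4.5, 345°): beam 1 = 3.0000 ≠ 2.8868 ✗
  (2.5, 1.5, 285°): beam 1 = 1.7321 ≠ 2.8868 ✗
  …
  (3.5, 2.5, 345°): r_1=2.8868, r_2=1.5529, r_3=1.0000, r_4=0.5176, r_5=0.5774, r_6=2.5882, r_7=2.8868 — all match ✓
Only this pose fits every beam.

(x, y, θ) = (3.5, 2.5, 345°)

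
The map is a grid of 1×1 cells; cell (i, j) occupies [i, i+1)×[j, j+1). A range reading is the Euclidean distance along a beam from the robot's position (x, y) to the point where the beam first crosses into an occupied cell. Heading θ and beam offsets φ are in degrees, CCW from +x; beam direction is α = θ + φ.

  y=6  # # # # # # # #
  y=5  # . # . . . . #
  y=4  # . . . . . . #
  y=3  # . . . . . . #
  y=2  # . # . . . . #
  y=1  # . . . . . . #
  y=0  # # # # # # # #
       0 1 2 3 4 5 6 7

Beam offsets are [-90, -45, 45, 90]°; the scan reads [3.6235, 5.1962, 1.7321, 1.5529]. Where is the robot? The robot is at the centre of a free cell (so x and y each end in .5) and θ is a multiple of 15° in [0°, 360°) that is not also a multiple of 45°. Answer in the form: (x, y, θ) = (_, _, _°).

Candidates: 28 free-cell centres × 16 headings = 448 poses. Raycast each; keep the one whose scan matches to 4 dp.
  (3.5, 3.5, 195°): beam 1 = 1.9319 ≠ 3.6235 ✗
  (1.5, 1.5, 195°): beam 1 = 1.9319 ≠ 3.6235 ✗
  (5.5, 1.5, 165°): beam 1 = 4.6587 ≠ 3.6235 ✗
  (4.5, 2.5, 330°): beam 1 = 1.7321 ≠ 3.6235 ✗
  (2.5, 3.5, 330°): beam 1 = 0.5774 ≠ 3.6235 ✗
  …
  (5.5, 2.5, 195°): r_1=3.6235, r_2=5.1962, r_3=1.7321, r_4=1.5529 — all match ✓
No second candidate reproduces the full scan.

(x, y, θ) = (5.5, 2.5, 195°)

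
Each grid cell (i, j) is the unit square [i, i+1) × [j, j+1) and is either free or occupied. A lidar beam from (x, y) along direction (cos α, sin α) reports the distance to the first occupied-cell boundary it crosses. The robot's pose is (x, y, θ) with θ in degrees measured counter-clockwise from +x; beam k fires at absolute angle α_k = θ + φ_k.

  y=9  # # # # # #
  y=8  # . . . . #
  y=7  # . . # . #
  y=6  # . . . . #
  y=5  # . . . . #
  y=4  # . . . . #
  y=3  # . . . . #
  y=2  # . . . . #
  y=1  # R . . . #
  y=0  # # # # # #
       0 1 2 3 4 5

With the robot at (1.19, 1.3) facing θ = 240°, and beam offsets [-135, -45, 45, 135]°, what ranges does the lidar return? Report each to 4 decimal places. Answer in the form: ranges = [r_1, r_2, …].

ranges = [0.7341, 0.1967, 0.3106, 3.9444]

beam 1: φ=-135°, α=105°
  direction (-0.2588, 0.9659); cell (1,1); t to first gridline: x 0.7341, y 0.7247 (then +3.8637 / +1.0353)
    (1,2) via y @ 0.7247
    (0,2) via x @ 0.7341  # hit
  → r_1 = 0.7341
beam 2: φ=-45°, α=195°
  direction (-0.9659, -0.2588); cell (1,1); t to first gridline: x 0.1967, y 1.1591 (then +1.0353 / +3.8637)
    (0,1) via x @ 0.1967  # hit
  → r_2 = 0.1967
beam 3: φ=45°, α=285°
  direction (0.2588, -0.9659); cell (1,1); t to first gridline: x 3.1296, y 0.3106 (then +3.8637 / +1.0353)
    (1,0) via y @ 0.3106  # hit
  → r_3 = 0.3106
beam 4: φ=135°, α=15°
  direction (0.9659, 0.2588); cell (1,1); t to first gridline: x 0.8386, y 2.7046 (then +1.0353 / +3.8637)
    (2,1) via x @ 0.8386
    (3,1) via x @ 1.8738
    (3,2) via y @ 2.7046
    (4,2) via x @ 2.9091
    (5,2) via x @ 3.9444  # hit
  → r_4 = 3.9444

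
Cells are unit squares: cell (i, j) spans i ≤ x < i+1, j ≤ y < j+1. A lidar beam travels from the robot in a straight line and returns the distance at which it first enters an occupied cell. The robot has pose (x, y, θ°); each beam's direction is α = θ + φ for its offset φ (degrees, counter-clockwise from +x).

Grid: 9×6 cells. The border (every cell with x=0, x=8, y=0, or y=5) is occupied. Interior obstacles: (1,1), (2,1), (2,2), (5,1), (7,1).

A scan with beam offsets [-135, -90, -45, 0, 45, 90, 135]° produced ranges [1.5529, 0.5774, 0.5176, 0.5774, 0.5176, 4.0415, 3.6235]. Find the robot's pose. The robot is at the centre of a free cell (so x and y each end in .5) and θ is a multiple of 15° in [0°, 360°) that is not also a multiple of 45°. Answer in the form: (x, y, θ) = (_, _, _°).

(x, y, θ) = (4.5, 1.5, 330°)

The pose lattice has 23·16 = 368 candidates. Test each by forward raycasting.
  (2.5, 3.5, 105°): beam 1 = 3.0000 ≠ 1.5529 ✗
  (3.5, 1.5, 330°): beam 1 = 0.5176 ≠ 1.5529 ✗
  (6.5, 1.5, 300°): beam 1 = 0.5176 ≠ 1.5529 ✗
  …
  (4.5, 1.5, 330°): r_1=1.5529, r_2=0.5774, r_3=0.5176, r_4=0.5774, r_5=0.5176, r_6=4.0415, r_7=3.6235 — all match ✓
Unique over the lattice → pose = (4.5, 1.5, 330°).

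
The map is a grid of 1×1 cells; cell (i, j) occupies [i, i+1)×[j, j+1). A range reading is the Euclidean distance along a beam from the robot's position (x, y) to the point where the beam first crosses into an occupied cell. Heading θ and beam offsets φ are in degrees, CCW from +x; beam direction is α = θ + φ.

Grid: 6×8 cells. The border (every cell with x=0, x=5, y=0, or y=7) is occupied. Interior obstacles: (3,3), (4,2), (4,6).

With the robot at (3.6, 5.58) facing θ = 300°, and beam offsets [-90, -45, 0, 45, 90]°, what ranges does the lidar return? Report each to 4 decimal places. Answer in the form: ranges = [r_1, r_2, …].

ranges = [3.0022, 1.6357, 2.8000, 1.4494, 0.8400]

beam 1: φ=-90°, α=210°
  direction (-0.8660, -0.5000); cell (3,5); t to first gridline: x 0.6928, y 1.1600 (then +1.1547 / +2.0000)
    (2,5) via x @ 0.6928
    (2,4) via y @ 1.1600
    (1,4) via x @ 1.8475
    (0,4) via x @ 3.0022  # hit
  → r_1 = 3.0022
beam 2: φ=-45°, α=255°
  direction (-0.2588, -0.9659); cell (3,5); t to first gridline: x 2.3182, y 0.6005 (then +3.8637 / +1.0353)
    (3,4) via y @ 0.6005
    (3,3) via y @ 1.6357  # hit
  → r_2 = 1.6357
beam 3: φ=0°, α=300°
  direction (0.5000, -0.8660); cell (3,5); t to first gridline: x 0.8000, y 0.6697 (then +2.0000 / +1.1547)
    (3,4) via y @ 0.6697
    (4,4) via x @ 0.8000
    (4,3) via y @ 1.8244
    (5,3) via x @ 2.8000  # hit
  → r_3 = 2.8000
beam 4: φ=45°, α=345°
  direction (0.9659, -0.2588); cell (3,5); t to first gridline: x 0.4141, y 2.2409 (then +1.0353 / +3.8637)
    (4,5) via x @ 0.4141
    (5,5) via x @ 1.4494  # hit
  → r_4 = 1.4494
beam 5: φ=90°, α=30°
  direction (0.8660, 0.5000); cell (3,5); t to first gridline: x 0.4619, y 0.8400 (then +1.1547 / +2.0000)
    (4,5) via x @ 0.4619
    (4,6) via y @ 0.8400  # hit
  → r_5 = 0.8400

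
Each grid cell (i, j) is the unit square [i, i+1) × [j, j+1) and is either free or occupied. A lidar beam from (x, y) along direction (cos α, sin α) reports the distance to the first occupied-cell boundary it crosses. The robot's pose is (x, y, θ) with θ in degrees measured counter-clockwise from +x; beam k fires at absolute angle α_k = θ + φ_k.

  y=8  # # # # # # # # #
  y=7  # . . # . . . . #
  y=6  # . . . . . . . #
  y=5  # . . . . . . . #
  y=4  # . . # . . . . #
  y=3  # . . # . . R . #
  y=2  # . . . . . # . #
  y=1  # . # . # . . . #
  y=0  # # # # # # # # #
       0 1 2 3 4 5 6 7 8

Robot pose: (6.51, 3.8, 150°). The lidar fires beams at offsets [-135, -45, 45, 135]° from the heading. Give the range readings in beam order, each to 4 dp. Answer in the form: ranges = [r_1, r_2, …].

beam 1: φ=-135°, α=15°
  cosα=0.9659 sinα=0.2588 | (6,3) | tMaxX 0.5073 tMaxY 0.7727 | tΔX 1.0353 tΔY 3.8637
    t=0.5073 [x] (7,3)
    t=0.7727 [y] (7,4)
    t=1.5426 [x] (8,4) — stop
  → r_1 = 1.5426
beam 2: φ=-45°, α=105°
  cosα=-0.2588 sinα=0.9659 | (6,3) | tMaxX 1.9705 tMaxY 0.2071 | tΔX 3.8637 tΔY 1.0353
    t=0.2071 [y] (6,4)
    t=1.2423 [y] (6,5)
    t=1.9705 [x] (5,5)
    t=2.2776 [y] (5,6)
    t=3.3129 [y] (5,7)
    t=4.3482 [y] (5,8) — stop
  → r_2 = 4.3482
beam 3: φ=45°, α=195°
  cosα=-0.9659 sinα=-0.2588 | (6,3) | tMaxX 0.5280 tMaxY 3.0910 | tΔX 1.0353 tΔY 3.8637
    t=0.5280 [x] (5,3)
    t=1.5633 [x] (4,3)
    t=2.5985 [x] (3,3) — stop
  → r_3 = 2.5985
beam 4: φ=135°, α=285°
  cosα=0.2588 sinα=-0.9659 | (6,3) | tMaxX 1.8932 tMaxY 0.8282 | tΔX 3.8637 tΔY 1.0353
    t=0.8282 [y] (6,2) — stop
  → r_4 = 0.8282

ranges = [1.5426, 4.3482, 2.5985, 0.8282]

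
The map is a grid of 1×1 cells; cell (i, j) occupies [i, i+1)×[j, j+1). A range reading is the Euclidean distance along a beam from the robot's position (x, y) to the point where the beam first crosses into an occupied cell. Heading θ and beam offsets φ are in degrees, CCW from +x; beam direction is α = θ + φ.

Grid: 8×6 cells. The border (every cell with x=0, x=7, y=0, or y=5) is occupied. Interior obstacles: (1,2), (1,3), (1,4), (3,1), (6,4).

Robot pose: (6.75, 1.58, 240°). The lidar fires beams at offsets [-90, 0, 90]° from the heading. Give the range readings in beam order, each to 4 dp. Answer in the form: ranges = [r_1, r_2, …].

beam 1: φ=-90°, α=150°
  direction (-0.8660, 0.5000); cell (6,1); t to first gridline: x 0.8660, y 0.8400 (then +1.1547 / +2.0000)
    (6,2) via y @ 0.8400
    (5,2) via x @ 0.8660
    (4,2) via x @ 2.0207
    (4,3) via y @ 2.8400
    (3,3) via x @ 3.1754
    (2,3) via x @ 4.3301
    (2,4) via y @ 4.8400
    (1,4) via x @ 5.4848  # hit
  → r_1 = 5.4848
beam 2: φ=0°, α=240°
  direction (-0.5000, -0.8660); cell (6,1); t to first gridline: x 1.5000, y 0.6697 (then +2.0000 / +1.1547)
    (6,0) via y @ 0.6697  # hit
  → r_2 = 0.6697
beam 3: φ=90°, α=330°
  direction (0.8660, -0.5000); cell (6,1); t to first gridline: x 0.2887, y 1.1600 (then +1.1547 / +2.0000)
    (7,1) via x @ 0.2887  # hit
  → r_3 = 0.2887

ranges = [5.4848, 0.6697, 0.2887]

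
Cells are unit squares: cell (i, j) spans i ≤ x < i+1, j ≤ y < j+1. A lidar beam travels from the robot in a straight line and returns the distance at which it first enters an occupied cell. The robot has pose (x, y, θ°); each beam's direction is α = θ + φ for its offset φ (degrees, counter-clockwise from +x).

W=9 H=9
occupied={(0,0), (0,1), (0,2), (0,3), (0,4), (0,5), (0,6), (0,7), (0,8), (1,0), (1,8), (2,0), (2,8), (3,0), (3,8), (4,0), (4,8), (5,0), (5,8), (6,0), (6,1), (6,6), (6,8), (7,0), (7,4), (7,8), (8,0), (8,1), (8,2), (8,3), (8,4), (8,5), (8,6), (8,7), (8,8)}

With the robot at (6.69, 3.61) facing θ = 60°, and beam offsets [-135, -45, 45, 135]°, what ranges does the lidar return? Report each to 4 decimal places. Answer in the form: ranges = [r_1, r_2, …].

beam 1: φ=-135°, α=285°
  dir = (cos 285°, sin 285°) = (0.2588, -0.9659); from cell (6,3)
  next x-line at t=1.1977, next y-line at t=0.6315; Δt_x=3.8637, Δt_y=1.0353
    y: enter (6,2) at t=0.6315
    x: enter (7,2) at t=1.1977
    y: enter (7,1) at t=1.6668
    y: enter (7,0) at t=2.7021 ← occupied
  → r_1 = 2.7021
beam 2: φ=-45°, α=15°
  dir = (cos 15°, sin 15°) = (0.9659, 0.2588); from cell (6,3)
  next x-line at t=0.3209, next y-line at t=1.5068; Δt_x=1.0353, Δt_y=3.8637
    x: enter (7,3) at t=0.3209
    x: enter (8,3) at t=1.3562 ← occupied
  → r_2 = 1.3562
beam 3: φ=45°, α=105°
  dir = (cos 105°, sin 105°) = (-0.2588, 0.9659); from cell (6,3)
  next x-line at t=2.6660, next y-line at t=0.4038; Δt_x=3.8637, Δt_y=1.0353
    y: enter (6,4) at t=0.4038
    y: enter (6,5) at t=1.4390
    y: enter (6,6) at t=2.4743 ← occupied
  → r_3 = 2.4743
beam 4: φ=135°, α=195°
  dir = (cos 195°, sin 195°) = (-0.9659, -0.2588); from cell (6,3)
  next x-line at t=0.7143, next y-line at t=2.3569; Δt_x=1.0353, Δt_y=3.8637
    x: enter (5,3) at t=0.7143
    x: enter (4,3) at t=1.7496
    y: enter (4,2) at t=2.3569
    x: enter (3,2) at t=2.7849
    x: enter (2,2) at t=3.8202
    x: enter (1,2) at t=4.8554
    x: enter (0,2) at t=5.8907 ← occupied
  → r_4 = 5.8907

ranges = [2.7021, 1.3562, 2.4743, 5.8907]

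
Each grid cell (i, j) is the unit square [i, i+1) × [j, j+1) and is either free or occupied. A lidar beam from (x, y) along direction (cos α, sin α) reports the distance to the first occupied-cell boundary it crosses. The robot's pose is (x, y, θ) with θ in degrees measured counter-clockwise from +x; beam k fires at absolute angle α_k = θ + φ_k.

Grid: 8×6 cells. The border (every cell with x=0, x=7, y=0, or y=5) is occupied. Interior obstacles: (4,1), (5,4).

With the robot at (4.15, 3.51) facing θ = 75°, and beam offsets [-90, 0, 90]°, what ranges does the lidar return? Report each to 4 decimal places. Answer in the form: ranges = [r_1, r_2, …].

beam 1: φ=-90°, α=345°
  dir = (cos 345°, sin 345°) = (0.9659, -0.2588); from cell (4,3)
  next x-line at t=0.8800, next y-line at t=1.9705; Δt_x=1.0353, Δt_y=3.8637
    x: enter (5,3) at t=0.8800
    x: enter (6,3) at t=1.9153
    y: enter (6,2) at t=1.9705
    x: enter (7,2) at t=2.9505 ← occupied
  → r_1 = 2.9505
beam 2: φ=0°, α=75°
  dir = (cos 75°, sin 75°) = (0.2588, 0.9659); from cell (4,3)
  next x-line at t=3.2841, next y-line at t=0.5073; Δt_x=3.8637, Δt_y=1.0353
    y: enter (4,4) at t=0.5073
    y: enter (4,5) at t=1.5426 ← occupied
  → r_2 = 1.5426
beam 3: φ=90°, α=165°
  dir = (cos 165°, sin 165°) = (-0.9659, 0.2588); from cell (4,3)
  next x-line at t=0.1553, next y-line at t=1.8932; Δt_x=1.0353, Δt_y=3.8637
    x: enter (3,3) at t=0.1553
    x: enter (2,3) at t=1.1906
    y: enter (2,4) at t=1.8932
    x: enter (1,4) at t=2.2258
    x: enter (0,4) at t=3.2611 ← occupied
  → r_3 = 3.2611

ranges = [2.9505, 1.5426, 3.2611]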